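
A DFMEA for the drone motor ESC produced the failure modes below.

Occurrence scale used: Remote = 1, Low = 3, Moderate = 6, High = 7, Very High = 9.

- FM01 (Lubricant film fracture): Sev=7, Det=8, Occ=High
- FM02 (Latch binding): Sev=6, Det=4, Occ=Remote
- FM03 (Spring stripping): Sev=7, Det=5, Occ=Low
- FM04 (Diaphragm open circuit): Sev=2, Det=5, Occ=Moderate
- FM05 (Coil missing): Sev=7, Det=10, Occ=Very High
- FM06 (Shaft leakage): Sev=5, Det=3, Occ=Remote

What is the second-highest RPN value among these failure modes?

392

RPN = Severity × Occurrence × Detection:
  FM01: 7 × 7 × 8 = 392
  FM02: 6 × 1 × 4 = 24
  FM03: 7 × 3 × 5 = 105
  FM04: 2 × 6 × 5 = 60
  FM05: 7 × 9 × 10 = 630
  FM06: 5 × 1 × 3 = 15
Sorted descending: 630, 392, 105, 60, 24, 15.
The second-highest RPN is 392 (FM01).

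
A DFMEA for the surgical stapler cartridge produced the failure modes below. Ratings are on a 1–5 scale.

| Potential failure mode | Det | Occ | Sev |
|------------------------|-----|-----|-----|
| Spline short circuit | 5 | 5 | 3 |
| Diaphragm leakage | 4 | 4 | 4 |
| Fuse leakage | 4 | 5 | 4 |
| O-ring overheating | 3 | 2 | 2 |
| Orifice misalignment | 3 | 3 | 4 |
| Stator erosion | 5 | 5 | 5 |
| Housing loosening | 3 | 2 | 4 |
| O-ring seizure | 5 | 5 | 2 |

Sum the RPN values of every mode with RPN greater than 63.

RPN = Severity × Occurrence × Detection:
  Spline short circuit: 3 × 5 × 5 = 75
  Diaphragm leakage: 4 × 4 × 4 = 64
  Fuse leakage: 4 × 5 × 4 = 80
  O-ring overheating: 2 × 2 × 3 = 12
  Orifice misalignment: 4 × 3 × 3 = 36
  Stator erosion: 5 × 5 × 5 = 125
  Housing loosening: 4 × 2 × 3 = 24
  O-ring seizure: 2 × 5 × 5 = 50
RPN > 63: Spline short circuit (75), Diaphragm leakage (64), Fuse leakage (80), Stator erosion (125).
Sum: 75 + 64 + 80 + 125 = 344.

344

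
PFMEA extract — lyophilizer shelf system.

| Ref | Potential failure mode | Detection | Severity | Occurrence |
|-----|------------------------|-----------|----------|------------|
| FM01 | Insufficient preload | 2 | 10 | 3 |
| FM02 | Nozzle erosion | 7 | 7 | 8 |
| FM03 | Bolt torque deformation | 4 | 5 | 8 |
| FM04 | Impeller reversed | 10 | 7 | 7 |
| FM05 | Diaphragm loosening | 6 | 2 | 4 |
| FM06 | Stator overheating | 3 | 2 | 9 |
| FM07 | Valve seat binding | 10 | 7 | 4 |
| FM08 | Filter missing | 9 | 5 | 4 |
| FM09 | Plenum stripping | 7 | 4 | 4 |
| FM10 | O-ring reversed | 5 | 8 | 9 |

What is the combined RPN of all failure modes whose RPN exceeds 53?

RPN = Severity × Occurrence × Detection:
  FM01: 10 × 3 × 2 = 60
  FM02: 7 × 8 × 7 = 392
  FM03: 5 × 8 × 4 = 160
  FM04: 7 × 7 × 10 = 490
  FM05: 2 × 4 × 6 = 48
  FM06: 2 × 9 × 3 = 54
  FM07: 7 × 4 × 10 = 280
  FM08: 5 × 4 × 9 = 180
  FM09: 4 × 4 × 7 = 112
  FM10: 8 × 9 × 5 = 360
RPN > 53: FM01 (60), FM02 (392), FM03 (160), FM04 (490), FM06 (54), FM07 (280), FM08 (180), FM09 (112), FM10 (360).
Sum: 60 + 392 + 160 + 490 + 54 + 280 + 180 + 112 + 360 = 2088.

2088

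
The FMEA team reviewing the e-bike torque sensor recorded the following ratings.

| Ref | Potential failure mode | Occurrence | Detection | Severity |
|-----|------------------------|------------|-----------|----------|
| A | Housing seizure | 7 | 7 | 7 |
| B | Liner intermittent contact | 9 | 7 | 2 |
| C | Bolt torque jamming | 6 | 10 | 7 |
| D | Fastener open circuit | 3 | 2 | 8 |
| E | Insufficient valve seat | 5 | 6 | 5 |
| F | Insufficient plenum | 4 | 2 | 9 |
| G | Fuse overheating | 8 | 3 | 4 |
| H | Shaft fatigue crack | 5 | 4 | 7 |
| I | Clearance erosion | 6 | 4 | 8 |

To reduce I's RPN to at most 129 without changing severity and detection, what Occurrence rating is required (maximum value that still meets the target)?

4

I: S=8, O=6, D=4 → current RPN = 192.
Fixed product = 32. Need 32 × O ≤ 129, so O ≤ 129/32 = 4.03.
Maximum integer Occurrence rating = 4 (gives RPN 128; O=5 would give 160 > 129).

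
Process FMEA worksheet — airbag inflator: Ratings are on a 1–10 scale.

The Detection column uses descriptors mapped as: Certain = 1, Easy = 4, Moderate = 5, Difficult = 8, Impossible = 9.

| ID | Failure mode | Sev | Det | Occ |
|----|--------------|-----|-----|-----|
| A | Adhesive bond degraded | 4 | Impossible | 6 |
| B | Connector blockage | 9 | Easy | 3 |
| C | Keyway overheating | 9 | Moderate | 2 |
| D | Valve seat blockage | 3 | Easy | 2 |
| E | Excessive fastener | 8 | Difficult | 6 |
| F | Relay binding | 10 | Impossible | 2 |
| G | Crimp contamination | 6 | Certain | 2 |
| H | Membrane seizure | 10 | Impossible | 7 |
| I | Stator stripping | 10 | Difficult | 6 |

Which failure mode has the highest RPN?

RPN = Severity × Occurrence × Detection:
  A: 4 × 6 × 9 = 216
  B: 9 × 3 × 4 = 108
  C: 9 × 2 × 5 = 90
  D: 3 × 2 × 4 = 24
  E: 8 × 6 × 8 = 384
  F: 10 × 2 × 9 = 180
  G: 6 × 2 × 1 = 12
  H: 10 × 7 × 9 = 630
  I: 10 × 6 × 8 = 480
Highest RPN is 630 → H.

H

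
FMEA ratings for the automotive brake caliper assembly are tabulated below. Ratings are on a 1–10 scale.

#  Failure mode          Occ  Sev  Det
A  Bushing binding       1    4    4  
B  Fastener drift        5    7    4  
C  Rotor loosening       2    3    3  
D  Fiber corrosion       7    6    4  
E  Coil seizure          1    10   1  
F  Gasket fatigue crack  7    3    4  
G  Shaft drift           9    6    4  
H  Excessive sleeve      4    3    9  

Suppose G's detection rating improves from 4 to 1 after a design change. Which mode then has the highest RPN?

D

RPN = Severity × Occurrence × Detection:
  A: 4 × 1 × 4 = 16
  B: 7 × 5 × 4 = 140
  C: 3 × 2 × 3 = 18
  D: 6 × 7 × 4 = 168
  E: 10 × 1 × 1 = 10
  F: 3 × 7 × 4 = 84
  G: 6 × 9 × 4 = 216
  H: 3 × 4 × 9 = 108
After action: G → 6 × 9 × 1 = 54.
Revised RPNs: D=168, B=140, H=108, F=84, G=54, C=18, A=16, E=10.
Highest is now D (168).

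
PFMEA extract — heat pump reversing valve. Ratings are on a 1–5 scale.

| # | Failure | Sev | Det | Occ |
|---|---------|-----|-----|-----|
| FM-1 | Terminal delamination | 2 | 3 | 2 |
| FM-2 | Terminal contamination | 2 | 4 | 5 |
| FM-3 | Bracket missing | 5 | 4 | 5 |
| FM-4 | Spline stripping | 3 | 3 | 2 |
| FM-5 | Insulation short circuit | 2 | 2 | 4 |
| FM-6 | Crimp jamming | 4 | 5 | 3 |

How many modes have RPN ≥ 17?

RPN = Severity × Occurrence × Detection:
  FM-1: 2 × 2 × 3 = 12
  FM-2: 2 × 5 × 4 = 40
  FM-3: 5 × 5 × 4 = 100
  FM-4: 3 × 2 × 3 = 18
  FM-5: 2 × 4 × 2 = 16
  FM-6: 4 × 3 × 5 = 60
Modes with RPN ≥ 17: FM-2 (40), FM-3 (100), FM-4 (18), FM-6 (60) → 4.

4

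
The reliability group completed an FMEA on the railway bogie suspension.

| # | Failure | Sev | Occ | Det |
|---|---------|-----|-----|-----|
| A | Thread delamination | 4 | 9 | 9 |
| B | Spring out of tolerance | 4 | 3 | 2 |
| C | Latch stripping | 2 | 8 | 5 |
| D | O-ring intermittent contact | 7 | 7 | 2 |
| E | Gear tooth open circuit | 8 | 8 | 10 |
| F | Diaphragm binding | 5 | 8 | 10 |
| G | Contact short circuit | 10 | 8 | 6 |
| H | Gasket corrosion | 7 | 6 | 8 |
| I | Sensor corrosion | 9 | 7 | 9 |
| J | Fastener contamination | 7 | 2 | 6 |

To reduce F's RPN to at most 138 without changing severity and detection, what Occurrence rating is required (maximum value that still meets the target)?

F: S=5, O=8, D=10 → current RPN = 400.
Fixed product = 50. Need 50 × O ≤ 138, so O ≤ 138/50 = 2.76.
Maximum integer Occurrence rating = 2 (gives RPN 100; O=3 would give 150 > 138).

2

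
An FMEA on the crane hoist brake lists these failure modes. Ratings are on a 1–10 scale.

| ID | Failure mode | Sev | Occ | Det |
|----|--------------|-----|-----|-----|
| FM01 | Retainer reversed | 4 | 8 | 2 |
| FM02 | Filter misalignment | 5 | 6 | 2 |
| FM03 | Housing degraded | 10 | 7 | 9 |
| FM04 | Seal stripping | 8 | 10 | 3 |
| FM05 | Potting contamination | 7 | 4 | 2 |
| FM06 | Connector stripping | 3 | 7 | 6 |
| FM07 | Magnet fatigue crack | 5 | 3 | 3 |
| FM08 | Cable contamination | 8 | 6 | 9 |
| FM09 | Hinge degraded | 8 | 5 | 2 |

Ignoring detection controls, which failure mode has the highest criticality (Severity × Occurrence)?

Criticality = Severity × Occurrence:
  FM01: 4 × 8 = 32
  FM02: 5 × 6 = 30
  FM03: 10 × 7 = 70
  FM04: 8 × 10 = 80
  FM05: 7 × 4 = 28
  FM06: 3 × 7 = 21
  FM07: 5 × 3 = 15
  FM08: 8 × 6 = 48
  FM09: 8 × 5 = 40
Highest criticality is 80 → FM04.

FM04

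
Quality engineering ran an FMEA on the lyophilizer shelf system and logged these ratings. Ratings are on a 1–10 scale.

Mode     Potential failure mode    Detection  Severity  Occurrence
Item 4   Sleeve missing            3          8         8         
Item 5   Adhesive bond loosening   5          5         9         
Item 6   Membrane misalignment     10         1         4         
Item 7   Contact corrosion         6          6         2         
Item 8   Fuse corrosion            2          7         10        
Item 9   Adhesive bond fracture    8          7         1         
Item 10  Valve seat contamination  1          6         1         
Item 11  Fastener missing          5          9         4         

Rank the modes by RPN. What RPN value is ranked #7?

RPN = Severity × Occurrence × Detection:
  Item 4: 8 × 8 × 3 = 192
  Item 5: 5 × 9 × 5 = 225
  Item 6: 1 × 4 × 10 = 40
  Item 7: 6 × 2 × 6 = 72
  Item 8: 7 × 10 × 2 = 140
  Item 9: 7 × 1 × 8 = 56
  Item 10: 6 × 1 × 1 = 6
  Item 11: 9 × 4 × 5 = 180
Sorted descending: 225, 192, 180, 140, 72, 56, 40, 6.
The seventh-highest RPN is 40 (Item 6).

40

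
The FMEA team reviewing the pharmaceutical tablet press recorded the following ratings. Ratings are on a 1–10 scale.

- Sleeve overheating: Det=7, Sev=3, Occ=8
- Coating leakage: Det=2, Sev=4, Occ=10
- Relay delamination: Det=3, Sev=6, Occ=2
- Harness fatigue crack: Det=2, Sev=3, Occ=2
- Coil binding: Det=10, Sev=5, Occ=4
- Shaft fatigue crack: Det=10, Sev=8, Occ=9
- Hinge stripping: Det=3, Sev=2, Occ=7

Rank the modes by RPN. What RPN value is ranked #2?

RPN = Severity × Occurrence × Detection:
  Sleeve overheating: 3 × 8 × 7 = 168
  Coating leakage: 4 × 10 × 2 = 80
  Relay delamination: 6 × 2 × 3 = 36
  Harness fatigue crack: 3 × 2 × 2 = 12
  Coil binding: 5 × 4 × 10 = 200
  Shaft fatigue crack: 8 × 9 × 10 = 720
  Hinge stripping: 2 × 7 × 3 = 42
Sorted descending: 720, 200, 168, 80, 42, 36, 12.
The second-highest RPN is 200 (Coil binding).

200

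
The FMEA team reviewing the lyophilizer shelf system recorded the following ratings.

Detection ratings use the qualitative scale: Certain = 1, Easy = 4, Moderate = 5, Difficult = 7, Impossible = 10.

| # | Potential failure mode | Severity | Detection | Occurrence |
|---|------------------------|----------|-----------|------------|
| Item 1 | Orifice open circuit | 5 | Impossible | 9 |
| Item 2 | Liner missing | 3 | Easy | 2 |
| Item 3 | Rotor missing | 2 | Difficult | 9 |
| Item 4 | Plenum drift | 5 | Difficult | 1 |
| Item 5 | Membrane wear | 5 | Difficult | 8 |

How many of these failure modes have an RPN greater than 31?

RPN = Severity × Occurrence × Detection:
  Item 1: 5 × 9 × 10 = 450
  Item 2: 3 × 2 × 4 = 24
  Item 3: 2 × 9 × 7 = 126
  Item 4: 5 × 1 × 7 = 35
  Item 5: 5 × 8 × 7 = 280
Modes with RPN > 31: Item 1 (450), Item 3 (126), Item 4 (35), Item 5 (280) → 4.

4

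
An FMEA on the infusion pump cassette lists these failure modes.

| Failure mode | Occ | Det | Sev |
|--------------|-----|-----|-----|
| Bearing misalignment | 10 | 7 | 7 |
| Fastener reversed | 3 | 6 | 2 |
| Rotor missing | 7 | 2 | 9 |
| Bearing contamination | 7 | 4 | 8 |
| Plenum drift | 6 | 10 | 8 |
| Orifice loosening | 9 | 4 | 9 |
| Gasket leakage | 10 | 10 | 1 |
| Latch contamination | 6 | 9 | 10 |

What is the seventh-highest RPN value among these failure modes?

RPN = Severity × Occurrence × Detection:
  Bearing misalignment: 7 × 10 × 7 = 490
  Fastener reversed: 2 × 3 × 6 = 36
  Rotor missing: 9 × 7 × 2 = 126
  Bearing contamination: 8 × 7 × 4 = 224
  Plenum drift: 8 × 6 × 10 = 480
  Orifice loosening: 9 × 9 × 4 = 324
  Gasket leakage: 1 × 10 × 10 = 100
  Latch contamination: 10 × 6 × 9 = 540
Sorted descending: 540, 490, 480, 324, 224, 126, 100, 36.
The seventh-highest RPN is 100 (Gasket leakage).

100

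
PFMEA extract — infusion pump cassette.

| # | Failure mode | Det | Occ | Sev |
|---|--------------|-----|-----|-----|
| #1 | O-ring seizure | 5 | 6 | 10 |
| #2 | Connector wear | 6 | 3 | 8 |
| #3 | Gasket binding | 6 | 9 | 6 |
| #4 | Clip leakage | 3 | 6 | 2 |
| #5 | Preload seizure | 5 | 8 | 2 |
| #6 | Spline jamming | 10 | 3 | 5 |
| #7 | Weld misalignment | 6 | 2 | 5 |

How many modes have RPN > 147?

3

RPN = Severity × Occurrence × Detection:
  #1: 10 × 6 × 5 = 300
  #2: 8 × 3 × 6 = 144
  #3: 6 × 9 × 6 = 324
  #4: 2 × 6 × 3 = 36
  #5: 2 × 8 × 5 = 80
  #6: 5 × 3 × 10 = 150
  #7: 5 × 2 × 6 = 60
Modes with RPN > 147: #1 (300), #3 (324), #6 (150) → 3.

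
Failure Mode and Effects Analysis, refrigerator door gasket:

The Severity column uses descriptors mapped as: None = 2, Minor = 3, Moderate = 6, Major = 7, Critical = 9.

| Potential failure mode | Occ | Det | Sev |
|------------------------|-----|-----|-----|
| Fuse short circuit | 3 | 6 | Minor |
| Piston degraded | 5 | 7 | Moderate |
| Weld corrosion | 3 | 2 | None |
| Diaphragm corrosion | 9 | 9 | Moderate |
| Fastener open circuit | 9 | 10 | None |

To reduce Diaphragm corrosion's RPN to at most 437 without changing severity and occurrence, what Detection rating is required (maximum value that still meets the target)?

8

Diaphragm corrosion: S=6, O=9, D=9 → current RPN = 486.
Fixed product = 54. Need 54 × D ≤ 437, so D ≤ 437/54 = 8.09.
Maximum integer Detection rating = 8 (gives RPN 432; D=9 would give 486 > 437).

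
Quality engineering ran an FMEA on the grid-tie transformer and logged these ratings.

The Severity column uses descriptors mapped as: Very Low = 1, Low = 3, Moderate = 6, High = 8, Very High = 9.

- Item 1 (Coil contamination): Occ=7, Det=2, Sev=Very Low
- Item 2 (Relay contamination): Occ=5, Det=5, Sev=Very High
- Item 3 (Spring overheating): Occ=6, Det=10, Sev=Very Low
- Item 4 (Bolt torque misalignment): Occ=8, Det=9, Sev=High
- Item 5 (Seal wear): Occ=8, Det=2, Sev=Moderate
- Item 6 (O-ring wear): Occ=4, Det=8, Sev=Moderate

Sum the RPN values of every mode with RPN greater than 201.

801

RPN = Severity × Occurrence × Detection:
  Item 1: 1 × 7 × 2 = 14
  Item 2: 9 × 5 × 5 = 225
  Item 3: 1 × 6 × 10 = 60
  Item 4: 8 × 8 × 9 = 576
  Item 5: 6 × 8 × 2 = 96
  Item 6: 6 × 4 × 8 = 192
RPN > 201: Item 2 (225), Item 4 (576).
Sum: 225 + 576 = 801.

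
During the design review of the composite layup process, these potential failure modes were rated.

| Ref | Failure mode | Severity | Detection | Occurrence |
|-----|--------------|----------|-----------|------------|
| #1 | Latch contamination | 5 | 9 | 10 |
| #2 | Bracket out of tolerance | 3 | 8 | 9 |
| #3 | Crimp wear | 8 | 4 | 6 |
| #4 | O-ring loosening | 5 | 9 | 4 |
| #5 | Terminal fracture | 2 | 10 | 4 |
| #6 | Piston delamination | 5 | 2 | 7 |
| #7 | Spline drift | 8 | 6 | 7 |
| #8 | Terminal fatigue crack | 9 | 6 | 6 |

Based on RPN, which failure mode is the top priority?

#1

RPN = Severity × Occurrence × Detection:
  #1: 5 × 10 × 9 = 450
  #2: 3 × 9 × 8 = 216
  #3: 8 × 6 × 4 = 192
  #4: 5 × 4 × 9 = 180
  #5: 2 × 4 × 10 = 80
  #6: 5 × 7 × 2 = 70
  #7: 8 × 7 × 6 = 336
  #8: 9 × 6 × 6 = 324
Highest RPN is 450 → #1.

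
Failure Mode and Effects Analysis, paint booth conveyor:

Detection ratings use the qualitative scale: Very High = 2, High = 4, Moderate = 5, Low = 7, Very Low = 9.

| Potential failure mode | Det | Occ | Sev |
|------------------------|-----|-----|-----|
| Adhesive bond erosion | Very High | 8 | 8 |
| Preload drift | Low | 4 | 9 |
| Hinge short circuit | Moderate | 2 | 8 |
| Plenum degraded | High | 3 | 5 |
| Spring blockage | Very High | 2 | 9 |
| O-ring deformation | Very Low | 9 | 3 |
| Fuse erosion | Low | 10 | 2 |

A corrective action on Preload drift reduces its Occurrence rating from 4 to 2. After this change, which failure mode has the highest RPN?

O-ring deformation

RPN = Severity × Occurrence × Detection:
  Adhesive bond erosion: 8 × 8 × 2 = 128
  Preload drift: 9 × 4 × 7 = 252
  Hinge short circuit: 8 × 2 × 5 = 80
  Plenum degraded: 5 × 3 × 4 = 60
  Spring blockage: 9 × 2 × 2 = 36
  O-ring deformation: 3 × 9 × 9 = 243
  Fuse erosion: 2 × 10 × 7 = 140
After action: Preload drift → 9 × 2 × 7 = 126.
Revised RPNs: O-ring deformation=243, Fuse erosion=140, Adhesive bond erosion=128, Preload drift=126, Hinge short circuit=80, Plenum degraded=60, Spring blockage=36.
Highest is now O-ring deformation (243).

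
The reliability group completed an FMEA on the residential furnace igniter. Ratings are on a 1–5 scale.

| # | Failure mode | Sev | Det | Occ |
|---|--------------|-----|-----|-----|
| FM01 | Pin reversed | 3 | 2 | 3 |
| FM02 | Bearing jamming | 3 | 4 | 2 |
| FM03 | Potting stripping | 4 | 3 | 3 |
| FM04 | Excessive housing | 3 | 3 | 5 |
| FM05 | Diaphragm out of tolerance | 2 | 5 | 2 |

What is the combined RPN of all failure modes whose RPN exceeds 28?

RPN = Severity × Occurrence × Detection:
  FM01: 3 × 3 × 2 = 18
  FM02: 3 × 2 × 4 = 24
  FM03: 4 × 3 × 3 = 36
  FM04: 3 × 5 × 3 = 45
  FM05: 2 × 2 × 5 = 20
RPN > 28: FM03 (36), FM04 (45).
Sum: 36 + 45 = 81.

81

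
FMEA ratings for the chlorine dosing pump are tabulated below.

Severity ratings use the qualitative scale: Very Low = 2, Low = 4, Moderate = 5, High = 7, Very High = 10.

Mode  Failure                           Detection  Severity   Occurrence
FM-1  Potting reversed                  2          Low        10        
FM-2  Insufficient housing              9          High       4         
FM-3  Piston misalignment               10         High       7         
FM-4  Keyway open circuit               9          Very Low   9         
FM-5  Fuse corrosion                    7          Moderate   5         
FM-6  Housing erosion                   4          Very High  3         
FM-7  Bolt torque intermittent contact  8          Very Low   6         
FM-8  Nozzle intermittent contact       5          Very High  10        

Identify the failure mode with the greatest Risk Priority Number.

FM-8

RPN = Severity × Occurrence × Detection:
  FM-1: 4 × 10 × 2 = 80
  FM-2: 7 × 4 × 9 = 252
  FM-3: 7 × 7 × 10 = 490
  FM-4: 2 × 9 × 9 = 162
  FM-5: 5 × 5 × 7 = 175
  FM-6: 10 × 3 × 4 = 120
  FM-7: 2 × 6 × 8 = 96
  FM-8: 10 × 10 × 5 = 500
Highest RPN is 500 → FM-8.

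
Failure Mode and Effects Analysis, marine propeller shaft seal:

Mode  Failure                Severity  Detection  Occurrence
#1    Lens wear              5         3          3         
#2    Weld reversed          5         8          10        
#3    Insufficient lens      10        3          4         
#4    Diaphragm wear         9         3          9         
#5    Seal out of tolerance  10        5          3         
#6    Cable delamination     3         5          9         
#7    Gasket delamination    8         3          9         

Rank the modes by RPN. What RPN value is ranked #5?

135

RPN = Severity × Occurrence × Detection:
  #1: 5 × 3 × 3 = 45
  #2: 5 × 10 × 8 = 400
  #3: 10 × 4 × 3 = 120
  #4: 9 × 9 × 3 = 243
  #5: 10 × 3 × 5 = 150
  #6: 3 × 9 × 5 = 135
  #7: 8 × 9 × 3 = 216
Sorted descending: 400, 243, 216, 150, 135, 120, 45.
The fifth-highest RPN is 135 (#6).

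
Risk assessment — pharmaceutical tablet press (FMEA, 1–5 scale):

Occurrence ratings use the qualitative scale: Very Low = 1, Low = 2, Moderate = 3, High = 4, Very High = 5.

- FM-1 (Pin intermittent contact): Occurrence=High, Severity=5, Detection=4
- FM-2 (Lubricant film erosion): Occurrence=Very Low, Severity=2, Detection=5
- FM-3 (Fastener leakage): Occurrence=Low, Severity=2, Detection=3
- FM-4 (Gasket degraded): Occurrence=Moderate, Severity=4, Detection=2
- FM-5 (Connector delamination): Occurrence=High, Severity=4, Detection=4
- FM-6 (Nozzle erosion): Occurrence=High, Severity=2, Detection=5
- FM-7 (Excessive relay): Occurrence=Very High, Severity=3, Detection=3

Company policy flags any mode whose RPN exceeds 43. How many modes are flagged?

3

RPN = Severity × Occurrence × Detection:
  FM-1: 5 × 4 × 4 = 80
  FM-2: 2 × 1 × 5 = 10
  FM-3: 2 × 2 × 3 = 12
  FM-4: 4 × 3 × 2 = 24
  FM-5: 4 × 4 × 4 = 64
  FM-6: 2 × 4 × 5 = 40
  FM-7: 3 × 5 × 3 = 45
Modes with RPN > 43: FM-1 (80), FM-5 (64), FM-7 (45) → 3.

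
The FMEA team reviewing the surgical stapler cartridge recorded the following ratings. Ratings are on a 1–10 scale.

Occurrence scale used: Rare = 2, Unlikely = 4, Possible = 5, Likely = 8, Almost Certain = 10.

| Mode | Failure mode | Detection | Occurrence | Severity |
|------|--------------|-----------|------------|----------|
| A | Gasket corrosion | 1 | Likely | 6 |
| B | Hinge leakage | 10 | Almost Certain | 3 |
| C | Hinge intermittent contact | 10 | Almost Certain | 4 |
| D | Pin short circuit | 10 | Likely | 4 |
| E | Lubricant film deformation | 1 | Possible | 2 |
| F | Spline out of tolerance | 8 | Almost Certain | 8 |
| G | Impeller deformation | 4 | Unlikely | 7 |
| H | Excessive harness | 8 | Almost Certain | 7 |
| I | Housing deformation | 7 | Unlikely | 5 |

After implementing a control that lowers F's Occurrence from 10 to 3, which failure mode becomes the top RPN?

H

RPN = Severity × Occurrence × Detection:
  A: 6 × 8 × 1 = 48
  B: 3 × 10 × 10 = 300
  C: 4 × 10 × 10 = 400
  D: 4 × 8 × 10 = 320
  E: 2 × 5 × 1 = 10
  F: 8 × 10 × 8 = 640
  G: 7 × 4 × 4 = 112
  H: 7 × 10 × 8 = 560
  I: 5 × 4 × 7 = 140
After action: F → 8 × 3 × 8 = 192.
Revised RPNs: H=560, C=400, D=320, B=300, F=192, I=140, G=112, A=48, E=10.
Highest is now H (560).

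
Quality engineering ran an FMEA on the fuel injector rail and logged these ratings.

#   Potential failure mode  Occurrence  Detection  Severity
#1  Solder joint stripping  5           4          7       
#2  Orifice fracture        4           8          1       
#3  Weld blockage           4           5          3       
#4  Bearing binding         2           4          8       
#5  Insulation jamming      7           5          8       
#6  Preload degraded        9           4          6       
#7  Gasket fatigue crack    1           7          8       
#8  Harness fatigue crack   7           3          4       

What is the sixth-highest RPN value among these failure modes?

RPN = Severity × Occurrence × Detection:
  #1: 7 × 5 × 4 = 140
  #2: 1 × 4 × 8 = 32
  #3: 3 × 4 × 5 = 60
  #4: 8 × 2 × 4 = 64
  #5: 8 × 7 × 5 = 280
  #6: 6 × 9 × 4 = 216
  #7: 8 × 1 × 7 = 56
  #8: 4 × 7 × 3 = 84
Sorted descending: 280, 216, 140, 84, 64, 60, 56, 32.
The sixth-highest RPN is 60 (#3).

60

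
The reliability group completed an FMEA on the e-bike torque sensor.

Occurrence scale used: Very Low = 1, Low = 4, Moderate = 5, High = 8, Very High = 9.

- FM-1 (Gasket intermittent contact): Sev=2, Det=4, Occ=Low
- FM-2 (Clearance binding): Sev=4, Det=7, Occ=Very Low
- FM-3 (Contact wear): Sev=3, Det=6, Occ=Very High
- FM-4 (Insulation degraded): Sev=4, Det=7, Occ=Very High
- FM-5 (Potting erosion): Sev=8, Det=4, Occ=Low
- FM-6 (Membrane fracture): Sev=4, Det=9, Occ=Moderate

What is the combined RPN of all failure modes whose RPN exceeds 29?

RPN = Severity × Occurrence × Detection:
  FM-1: 2 × 4 × 4 = 32
  FM-2: 4 × 1 × 7 = 28
  FM-3: 3 × 9 × 6 = 162
  FM-4: 4 × 9 × 7 = 252
  FM-5: 8 × 4 × 4 = 128
  FM-6: 4 × 5 × 9 = 180
RPN > 29: FM-1 (32), FM-3 (162), FM-4 (252), FM-5 (128), FM-6 (180).
Sum: 32 + 162 + 252 + 128 + 180 = 754.

754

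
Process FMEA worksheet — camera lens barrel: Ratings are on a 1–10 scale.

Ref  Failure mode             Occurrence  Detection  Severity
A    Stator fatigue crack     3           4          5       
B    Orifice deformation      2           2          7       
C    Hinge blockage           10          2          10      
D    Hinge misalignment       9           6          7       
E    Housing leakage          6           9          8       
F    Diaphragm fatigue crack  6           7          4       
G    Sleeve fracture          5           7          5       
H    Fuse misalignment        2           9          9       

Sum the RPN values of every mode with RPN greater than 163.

RPN = Severity × Occurrence × Detection:
  A: 5 × 3 × 4 = 60
  B: 7 × 2 × 2 = 28
  C: 10 × 10 × 2 = 200
  D: 7 × 9 × 6 = 378
  E: 8 × 6 × 9 = 432
  F: 4 × 6 × 7 = 168
  G: 5 × 5 × 7 = 175
  H: 9 × 2 × 9 = 162
RPN > 163: C (200), D (378), E (432), F (168), G (175).
Sum: 200 + 378 + 432 + 168 + 175 = 1353.

1353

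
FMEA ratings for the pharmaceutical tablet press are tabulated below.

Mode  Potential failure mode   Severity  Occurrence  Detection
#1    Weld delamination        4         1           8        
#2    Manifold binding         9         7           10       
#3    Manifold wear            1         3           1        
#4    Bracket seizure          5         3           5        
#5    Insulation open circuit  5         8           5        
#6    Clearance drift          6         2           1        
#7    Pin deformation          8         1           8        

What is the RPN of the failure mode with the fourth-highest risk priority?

64

RPN = Severity × Occurrence × Detection:
  #1: 4 × 1 × 8 = 32
  #2: 9 × 7 × 10 = 630
  #3: 1 × 3 × 1 = 3
  #4: 5 × 3 × 5 = 75
  #5: 5 × 8 × 5 = 200
  #6: 6 × 2 × 1 = 12
  #7: 8 × 1 × 8 = 64
Sorted descending: 630, 200, 75, 64, 32, 12, 3.
The fourth-highest RPN is 64 (#7).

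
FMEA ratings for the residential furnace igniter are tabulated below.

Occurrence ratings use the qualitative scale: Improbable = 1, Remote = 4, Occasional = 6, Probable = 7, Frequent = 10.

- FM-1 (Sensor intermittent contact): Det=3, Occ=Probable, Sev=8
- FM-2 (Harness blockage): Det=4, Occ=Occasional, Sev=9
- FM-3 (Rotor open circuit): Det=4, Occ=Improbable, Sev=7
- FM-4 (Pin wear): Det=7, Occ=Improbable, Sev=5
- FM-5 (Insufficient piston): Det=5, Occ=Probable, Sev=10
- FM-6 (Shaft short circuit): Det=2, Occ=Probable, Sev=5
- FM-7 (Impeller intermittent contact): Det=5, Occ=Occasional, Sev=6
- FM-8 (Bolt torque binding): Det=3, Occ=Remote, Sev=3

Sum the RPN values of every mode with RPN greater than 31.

RPN = Severity × Occurrence × Detection:
  FM-1: 8 × 7 × 3 = 168
  FM-2: 9 × 6 × 4 = 216
  FM-3: 7 × 1 × 4 = 28
  FM-4: 5 × 1 × 7 = 35
  FM-5: 10 × 7 × 5 = 350
  FM-6: 5 × 7 × 2 = 70
  FM-7: 6 × 6 × 5 = 180
  FM-8: 3 × 4 × 3 = 36
RPN > 31: FM-1 (168), FM-2 (216), FM-4 (35), FM-5 (350), FM-6 (70), FM-7 (180), FM-8 (36).
Sum: 168 + 216 + 35 + 350 + 70 + 180 + 36 = 1055.

1055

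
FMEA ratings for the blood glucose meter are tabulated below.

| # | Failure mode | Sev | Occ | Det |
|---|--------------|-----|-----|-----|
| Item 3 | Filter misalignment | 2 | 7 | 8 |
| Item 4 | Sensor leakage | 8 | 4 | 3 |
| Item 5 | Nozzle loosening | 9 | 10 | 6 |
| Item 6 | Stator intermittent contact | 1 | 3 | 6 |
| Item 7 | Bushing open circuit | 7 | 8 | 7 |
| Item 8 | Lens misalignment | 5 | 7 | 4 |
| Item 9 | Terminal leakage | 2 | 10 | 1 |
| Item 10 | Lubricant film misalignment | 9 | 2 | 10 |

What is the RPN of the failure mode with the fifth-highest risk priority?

RPN = Severity × Occurrence × Detection:
  Item 3: 2 × 7 × 8 = 112
  Item 4: 8 × 4 × 3 = 96
  Item 5: 9 × 10 × 6 = 540
  Item 6: 1 × 3 × 6 = 18
  Item 7: 7 × 8 × 7 = 392
  Item 8: 5 × 7 × 4 = 140
  Item 9: 2 × 10 × 1 = 20
  Item 10: 9 × 2 × 10 = 180
Sorted descending: 540, 392, 180, 140, 112, 96, 20, 18.
The fifth-highest RPN is 112 (Item 3).

112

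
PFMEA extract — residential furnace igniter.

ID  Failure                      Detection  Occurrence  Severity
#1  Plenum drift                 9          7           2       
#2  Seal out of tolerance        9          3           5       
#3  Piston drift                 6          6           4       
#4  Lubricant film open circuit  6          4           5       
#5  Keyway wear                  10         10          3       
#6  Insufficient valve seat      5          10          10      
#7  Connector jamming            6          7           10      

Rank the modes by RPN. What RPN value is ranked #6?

RPN = Severity × Occurrence × Detection:
  #1: 2 × 7 × 9 = 126
  #2: 5 × 3 × 9 = 135
  #3: 4 × 6 × 6 = 144
  #4: 5 × 4 × 6 = 120
  #5: 3 × 10 × 10 = 300
  #6: 10 × 10 × 5 = 500
  #7: 10 × 7 × 6 = 420
Sorted descending: 500, 420, 300, 144, 135, 126, 120.
The sixth-highest RPN is 126 (#1).

126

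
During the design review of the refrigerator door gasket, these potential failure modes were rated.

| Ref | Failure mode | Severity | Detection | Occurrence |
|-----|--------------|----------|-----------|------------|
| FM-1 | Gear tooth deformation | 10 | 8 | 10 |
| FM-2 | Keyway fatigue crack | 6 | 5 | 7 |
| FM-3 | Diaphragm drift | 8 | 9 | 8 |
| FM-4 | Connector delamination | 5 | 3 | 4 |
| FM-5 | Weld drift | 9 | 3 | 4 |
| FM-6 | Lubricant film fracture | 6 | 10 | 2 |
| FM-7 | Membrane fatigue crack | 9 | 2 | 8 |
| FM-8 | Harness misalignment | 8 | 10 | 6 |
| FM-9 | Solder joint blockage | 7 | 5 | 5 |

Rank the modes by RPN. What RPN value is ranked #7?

RPN = Severity × Occurrence × Detection:
  FM-1: 10 × 10 × 8 = 800
  FM-2: 6 × 7 × 5 = 210
  FM-3: 8 × 8 × 9 = 576
  FM-4: 5 × 4 × 3 = 60
  FM-5: 9 × 4 × 3 = 108
  FM-6: 6 × 2 × 10 = 120
  FM-7: 9 × 8 × 2 = 144
  FM-8: 8 × 6 × 10 = 480
  FM-9: 7 × 5 × 5 = 175
Sorted descending: 800, 576, 480, 210, 175, 144, 120, 108, 60.
The seventh-highest RPN is 120 (FM-6).

120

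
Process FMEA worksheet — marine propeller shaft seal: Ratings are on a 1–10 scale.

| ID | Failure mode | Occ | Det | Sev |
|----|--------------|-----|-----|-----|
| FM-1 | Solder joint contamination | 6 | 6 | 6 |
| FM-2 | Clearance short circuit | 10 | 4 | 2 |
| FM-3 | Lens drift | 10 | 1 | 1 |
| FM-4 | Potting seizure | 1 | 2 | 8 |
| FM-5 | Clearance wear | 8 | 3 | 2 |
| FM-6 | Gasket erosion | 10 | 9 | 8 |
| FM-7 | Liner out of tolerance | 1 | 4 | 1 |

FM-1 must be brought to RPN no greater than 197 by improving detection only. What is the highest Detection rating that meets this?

5

FM-1: S=6, O=6, D=6 → current RPN = 216.
Fixed product = 36. Need 36 × D ≤ 197, so D ≤ 197/36 = 5.47.
Maximum integer Detection rating = 5 (gives RPN 180; D=6 would give 216 > 197).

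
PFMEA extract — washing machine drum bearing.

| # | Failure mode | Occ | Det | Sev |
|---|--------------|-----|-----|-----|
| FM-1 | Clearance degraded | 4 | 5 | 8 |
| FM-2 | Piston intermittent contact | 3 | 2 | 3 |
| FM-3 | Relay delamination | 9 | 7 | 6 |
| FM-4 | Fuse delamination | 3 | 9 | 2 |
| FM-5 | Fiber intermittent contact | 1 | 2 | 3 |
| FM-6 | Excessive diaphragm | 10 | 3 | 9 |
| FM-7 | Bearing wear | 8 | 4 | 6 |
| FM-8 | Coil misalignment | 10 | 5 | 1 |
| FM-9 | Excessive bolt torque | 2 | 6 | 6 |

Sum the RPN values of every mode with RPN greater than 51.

RPN = Severity × Occurrence × Detection:
  FM-1: 8 × 4 × 5 = 160
  FM-2: 3 × 3 × 2 = 18
  FM-3: 6 × 9 × 7 = 378
  FM-4: 2 × 3 × 9 = 54
  FM-5: 3 × 1 × 2 = 6
  FM-6: 9 × 10 × 3 = 270
  FM-7: 6 × 8 × 4 = 192
  FM-8: 1 × 10 × 5 = 50
  FM-9: 6 × 2 × 6 = 72
RPN > 51: FM-1 (160), FM-3 (378), FM-4 (54), FM-6 (270), FM-7 (192), FM-9 (72).
Sum: 160 + 378 + 54 + 270 + 192 + 72 = 1126.

1126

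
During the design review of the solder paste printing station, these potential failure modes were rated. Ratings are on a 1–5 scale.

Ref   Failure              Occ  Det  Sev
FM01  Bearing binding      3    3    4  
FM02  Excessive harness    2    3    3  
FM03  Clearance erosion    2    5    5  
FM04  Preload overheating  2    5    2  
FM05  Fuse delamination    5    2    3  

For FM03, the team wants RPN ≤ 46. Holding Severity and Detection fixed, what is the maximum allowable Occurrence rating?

FM03: S=5, O=2, D=5 → current RPN = 50.
Fixed product = 25. Need 25 × O ≤ 46, so O ≤ 46/25 = 1.84.
Maximum integer Occurrence rating = 1 (gives RPN 25; O=2 would give 50 > 46).

1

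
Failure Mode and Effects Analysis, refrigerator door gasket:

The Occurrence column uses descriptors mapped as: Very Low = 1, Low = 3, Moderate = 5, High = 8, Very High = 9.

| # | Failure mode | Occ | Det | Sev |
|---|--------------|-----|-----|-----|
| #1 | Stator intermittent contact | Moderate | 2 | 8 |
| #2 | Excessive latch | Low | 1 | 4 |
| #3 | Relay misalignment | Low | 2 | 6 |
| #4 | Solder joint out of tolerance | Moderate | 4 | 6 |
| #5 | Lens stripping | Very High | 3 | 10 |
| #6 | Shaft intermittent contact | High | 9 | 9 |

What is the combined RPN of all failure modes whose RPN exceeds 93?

1038

RPN = Severity × Occurrence × Detection:
  #1: 8 × 5 × 2 = 80
  #2: 4 × 3 × 1 = 12
  #3: 6 × 3 × 2 = 36
  #4: 6 × 5 × 4 = 120
  #5: 10 × 9 × 3 = 270
  #6: 9 × 8 × 9 = 648
RPN > 93: #4 (120), #5 (270), #6 (648).
Sum: 120 + 270 + 648 = 1038.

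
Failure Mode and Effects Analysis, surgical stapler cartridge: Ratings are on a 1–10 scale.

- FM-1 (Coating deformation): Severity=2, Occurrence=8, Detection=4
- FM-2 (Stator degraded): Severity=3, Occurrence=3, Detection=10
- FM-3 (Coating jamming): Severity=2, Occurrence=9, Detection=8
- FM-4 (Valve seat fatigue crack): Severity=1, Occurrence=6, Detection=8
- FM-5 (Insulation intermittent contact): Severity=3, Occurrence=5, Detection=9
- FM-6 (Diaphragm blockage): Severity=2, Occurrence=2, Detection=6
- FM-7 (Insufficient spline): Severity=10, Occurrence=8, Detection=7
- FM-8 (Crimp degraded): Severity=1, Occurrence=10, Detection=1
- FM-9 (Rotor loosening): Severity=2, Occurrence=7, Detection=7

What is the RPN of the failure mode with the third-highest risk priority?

135

RPN = Severity × Occurrence × Detection:
  FM-1: 2 × 8 × 4 = 64
  FM-2: 3 × 3 × 10 = 90
  FM-3: 2 × 9 × 8 = 144
  FM-4: 1 × 6 × 8 = 48
  FM-5: 3 × 5 × 9 = 135
  FM-6: 2 × 2 × 6 = 24
  FM-7: 10 × 8 × 7 = 560
  FM-8: 1 × 10 × 1 = 10
  FM-9: 2 × 7 × 7 = 98
Sorted descending: 560, 144, 135, 98, 90, 64, 48, 24, 10.
The third-highest RPN is 135 (FM-5).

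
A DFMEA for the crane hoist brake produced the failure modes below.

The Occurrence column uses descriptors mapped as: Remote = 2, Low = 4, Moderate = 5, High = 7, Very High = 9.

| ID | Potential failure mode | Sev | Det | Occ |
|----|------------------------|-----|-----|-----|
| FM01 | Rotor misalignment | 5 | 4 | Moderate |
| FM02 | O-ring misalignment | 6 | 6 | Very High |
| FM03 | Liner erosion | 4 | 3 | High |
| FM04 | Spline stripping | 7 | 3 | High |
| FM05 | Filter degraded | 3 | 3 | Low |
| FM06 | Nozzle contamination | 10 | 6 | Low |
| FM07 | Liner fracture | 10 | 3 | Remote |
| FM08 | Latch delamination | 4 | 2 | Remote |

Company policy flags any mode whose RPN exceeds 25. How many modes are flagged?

RPN = Severity × Occurrence × Detection:
  FM01: 5 × 5 × 4 = 100
  FM02: 6 × 9 × 6 = 324
  FM03: 4 × 7 × 3 = 84
  FM04: 7 × 7 × 3 = 147
  FM05: 3 × 4 × 3 = 36
  FM06: 10 × 4 × 6 = 240
  FM07: 10 × 2 × 3 = 60
  FM08: 4 × 2 × 2 = 16
Modes with RPN > 25: FM01 (100), FM02 (324), FM03 (84), FM04 (147), FM05 (36), FM06 (240), FM07 (60) → 7.

7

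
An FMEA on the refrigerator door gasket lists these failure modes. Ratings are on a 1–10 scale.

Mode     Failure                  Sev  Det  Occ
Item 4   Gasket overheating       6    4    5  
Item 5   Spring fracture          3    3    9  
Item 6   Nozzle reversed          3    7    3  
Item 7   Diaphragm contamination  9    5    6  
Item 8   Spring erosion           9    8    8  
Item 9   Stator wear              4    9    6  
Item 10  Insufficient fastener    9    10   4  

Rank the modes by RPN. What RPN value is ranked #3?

270

RPN = Severity × Occurrence × Detection:
  Item 4: 6 × 5 × 4 = 120
  Item 5: 3 × 9 × 3 = 81
  Item 6: 3 × 3 × 7 = 63
  Item 7: 9 × 6 × 5 = 270
  Item 8: 9 × 8 × 8 = 576
  Item 9: 4 × 6 × 9 = 216
  Item 10: 9 × 4 × 10 = 360
Sorted descending: 576, 360, 270, 216, 120, 81, 63.
The third-highest RPN is 270 (Item 7).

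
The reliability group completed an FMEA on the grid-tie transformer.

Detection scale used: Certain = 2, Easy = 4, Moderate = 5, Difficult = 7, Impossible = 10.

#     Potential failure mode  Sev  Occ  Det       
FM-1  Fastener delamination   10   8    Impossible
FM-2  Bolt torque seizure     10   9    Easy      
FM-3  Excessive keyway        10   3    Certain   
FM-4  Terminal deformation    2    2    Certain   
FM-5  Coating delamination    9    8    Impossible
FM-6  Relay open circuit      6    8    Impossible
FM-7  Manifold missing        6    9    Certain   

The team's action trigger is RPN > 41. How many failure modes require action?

RPN = Severity × Occurrence × Detection:
  FM-1: 10 × 8 × 10 = 800
  FM-2: 10 × 9 × 4 = 360
  FM-3: 10 × 3 × 2 = 60
  FM-4: 2 × 2 × 2 = 8
  FM-5: 9 × 8 × 10 = 720
  FM-6: 6 × 8 × 10 = 480
  FM-7: 6 × 9 × 2 = 108
Modes with RPN > 41: FM-1 (800), FM-2 (360), FM-3 (60), FM-5 (720), FM-6 (480), FM-7 (108) → 6.

6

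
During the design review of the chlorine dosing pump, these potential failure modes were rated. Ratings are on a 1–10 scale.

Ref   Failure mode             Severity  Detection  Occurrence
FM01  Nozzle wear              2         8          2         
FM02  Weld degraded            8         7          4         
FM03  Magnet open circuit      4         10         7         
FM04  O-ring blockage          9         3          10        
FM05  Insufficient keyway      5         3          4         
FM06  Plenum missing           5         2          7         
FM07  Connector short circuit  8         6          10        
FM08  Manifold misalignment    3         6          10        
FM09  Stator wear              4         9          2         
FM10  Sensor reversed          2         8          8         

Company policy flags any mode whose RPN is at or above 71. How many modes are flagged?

7

RPN = Severity × Occurrence × Detection:
  FM01: 2 × 2 × 8 = 32
  FM02: 8 × 4 × 7 = 224
  FM03: 4 × 7 × 10 = 280
  FM04: 9 × 10 × 3 = 270
  FM05: 5 × 4 × 3 = 60
  FM06: 5 × 7 × 2 = 70
  FM07: 8 × 10 × 6 = 480
  FM08: 3 × 10 × 6 = 180
  FM09: 4 × 2 × 9 = 72
  FM10: 2 × 8 × 8 = 128
Modes with RPN ≥ 71: FM02 (224), FM03 (280), FM04 (270), FM07 (480), FM08 (180), FM09 (72), FM10 (128) → 7.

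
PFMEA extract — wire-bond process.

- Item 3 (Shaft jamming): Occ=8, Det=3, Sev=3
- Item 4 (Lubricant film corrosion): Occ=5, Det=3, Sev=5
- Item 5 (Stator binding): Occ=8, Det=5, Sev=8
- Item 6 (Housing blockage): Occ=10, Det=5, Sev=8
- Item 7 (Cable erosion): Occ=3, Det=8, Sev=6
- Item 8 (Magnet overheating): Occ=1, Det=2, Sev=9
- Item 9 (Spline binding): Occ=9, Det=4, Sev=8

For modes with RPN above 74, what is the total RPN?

RPN = Severity × Occurrence × Detection:
  Item 3: 3 × 8 × 3 = 72
  Item 4: 5 × 5 × 3 = 75
  Item 5: 8 × 8 × 5 = 320
  Item 6: 8 × 10 × 5 = 400
  Item 7: 6 × 3 × 8 = 144
  Item 8: 9 × 1 × 2 = 18
  Item 9: 8 × 9 × 4 = 288
RPN > 74: Item 4 (75), Item 5 (320), Item 6 (400), Item 7 (144), Item 9 (288).
Sum: 75 + 320 + 400 + 144 + 288 = 1227.

1227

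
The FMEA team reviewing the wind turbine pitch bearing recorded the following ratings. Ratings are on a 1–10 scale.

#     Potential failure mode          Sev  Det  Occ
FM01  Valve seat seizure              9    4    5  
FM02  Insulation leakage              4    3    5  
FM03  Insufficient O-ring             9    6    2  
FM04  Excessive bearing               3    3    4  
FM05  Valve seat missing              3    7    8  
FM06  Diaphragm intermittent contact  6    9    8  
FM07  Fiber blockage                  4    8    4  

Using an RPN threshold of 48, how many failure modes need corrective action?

RPN = Severity × Occurrence × Detection:
  FM01: 9 × 5 × 4 = 180
  FM02: 4 × 5 × 3 = 60
  FM03: 9 × 2 × 6 = 108
  FM04: 3 × 4 × 3 = 36
  FM05: 3 × 8 × 7 = 168
  FM06: 6 × 8 × 9 = 432
  FM07: 4 × 4 × 8 = 128
Modes with RPN ≥ 48: FM01 (180), FM02 (60), FM03 (108), FM05 (168), FM06 (432), FM07 (128) → 6.

6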